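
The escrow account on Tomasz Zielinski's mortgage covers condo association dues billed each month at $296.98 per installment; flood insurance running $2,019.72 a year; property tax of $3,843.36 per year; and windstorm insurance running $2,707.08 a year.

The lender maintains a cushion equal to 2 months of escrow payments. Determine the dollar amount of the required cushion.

Condo association dues = $296.98 × 12 = $3,563.76
Flood insurance = $2,019.72
Property tax = $3,843.36
Windstorm insurance = $2,707.08
Annual escrow total = $3,563.76 + $2,019.72 + $3,843.36 + $2,707.08 = $12,133.92
Per month = $12,133.92 ÷ 12 = $1,011.16
Cushion = 2 × $1,011.16 = $2,022.32

$2,022.32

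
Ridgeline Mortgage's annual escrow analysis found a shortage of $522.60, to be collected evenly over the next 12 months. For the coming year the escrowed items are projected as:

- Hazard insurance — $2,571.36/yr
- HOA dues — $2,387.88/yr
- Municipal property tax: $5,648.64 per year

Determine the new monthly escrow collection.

Hazard insurance = $2,571.36 annually
HOA dues = $2,387.88 annually
Municipal property tax = $5,648.64 annually
Combined annual = $10,607.88
Monthly = $10,607.88 ÷ 12 = $883.99
Monthly shortage recovery: $522.60 / 12 = $43.55
Adjusted monthly = $883.99 + $43.55 = $927.54

$927.54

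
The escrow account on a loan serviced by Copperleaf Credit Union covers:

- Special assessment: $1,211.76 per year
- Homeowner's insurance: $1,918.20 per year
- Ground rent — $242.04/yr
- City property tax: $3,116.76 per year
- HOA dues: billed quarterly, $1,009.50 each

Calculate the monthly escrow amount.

$877.23

Special assessment = $1,211.76
Homeowner's insurance = $1,918.20
Ground rent = $242.04
City property tax = $3,116.76
HOA dues = $1,009.50 × 4 = $4,038.00
Total per year = $1,211.76 + $1,918.20 + $242.04 + $3,116.76 + $4,038.00 = $10,526.76
Per month = $10,526.76 ÷ 12 = $877.23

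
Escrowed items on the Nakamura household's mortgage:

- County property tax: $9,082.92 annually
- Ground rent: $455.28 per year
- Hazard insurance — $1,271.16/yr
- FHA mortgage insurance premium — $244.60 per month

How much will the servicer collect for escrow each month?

$1,145.38

County property tax: $9,082.92 per year
Ground rent: $455.28 per year
Hazard insurance: $1,271.16 per year
FHA mortgage insurance premium: $244.60 × 12 = $2,935.20 per year
Yearly total = $9,082.92 + $455.28 + $1,271.16 + $2,935.20 = $13,744.56
Base monthly escrow = $13,744.56 ÷ 12 = $1,145.38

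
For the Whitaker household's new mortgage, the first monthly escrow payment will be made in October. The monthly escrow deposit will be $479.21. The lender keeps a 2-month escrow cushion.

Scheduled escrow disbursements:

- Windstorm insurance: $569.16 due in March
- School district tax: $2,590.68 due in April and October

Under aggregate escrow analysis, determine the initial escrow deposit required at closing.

Cushion = 2 × $479.21 = $958.42
Trial balance (start $0, +$479.21 each month, − disbursements):
  Oct: +$479.21 − $2,590.68 → -$2,111.47
  Nov: +$479.21 → -$1,632.26
  Dec: +$479.21 → -$1,153.05
  Jan: +$479.21 → -$673.84
  Feb: +$479.21 → -$194.63
  Mar: +$479.21 − $569.16 → -$284.58
  Apr: +$479.21 − $2,590.68 → -$2,396.05
  May: +$479.21 → -$1,916.84
  Jun: +$479.21 → -$1,437.63
  Jul: +$479.21 → -$958.42
  Aug: +$479.21 → -$479.21
  Sep: +$479.21 → $0.00
Lowest trial balance = -$2,396.05 (Apr)
Initial deposit = cushion − low point = $958.42 − (-$2,396.05) = $3,354.47

$3,354.47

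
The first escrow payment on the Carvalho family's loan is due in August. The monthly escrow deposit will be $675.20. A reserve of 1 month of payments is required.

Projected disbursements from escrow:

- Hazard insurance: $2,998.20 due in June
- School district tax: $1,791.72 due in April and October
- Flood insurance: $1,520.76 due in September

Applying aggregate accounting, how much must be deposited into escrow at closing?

$1,962.08

Cushion = 1 × $675.20 = $675.20
Trial balance (start $0, +$675.20 each month, − disbursements):
  Aug: +$675.20 → $675.20
  Sep: +$675.20 − $1,520.76 → -$170.36
  Oct: +$675.20 − $1,791.72 → -$1,286.88
  Nov: +$675.20 → -$611.68
  Dec: +$675.20 → $63.52
  Jan: +$675.20 → $738.72
  Feb: +$675.20 → $1,413.92
  Mar: +$675.20 → $2,089.12
  Apr: +$675.20 − $1,791.72 → $972.60
  May: +$675.20 → $1,647.80
  Jun: +$675.20 − $2,998.20 → -$675.20
  Jul: +$675.20 → $0.00
Lowest trial balance = -$1,286.88 (Oct)
Initial deposit = cushion − low point = $675.20 − (-$1,286.88) = $1,962.08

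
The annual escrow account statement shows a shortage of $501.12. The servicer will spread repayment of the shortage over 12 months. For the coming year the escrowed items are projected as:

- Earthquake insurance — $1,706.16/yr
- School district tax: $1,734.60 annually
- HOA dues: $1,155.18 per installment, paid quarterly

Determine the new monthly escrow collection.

Earthquake insurance: $1,706.16 per year
School district tax: $1,734.60 per year
HOA dues: $1,155.18 × 4 = $4,620.72 per year
Combined annual = $1,706.16 + $1,734.60 + $4,620.72 = $8,061.48
Base monthly escrow = $8,061.48 / 12 = $671.79
Shortage spread = $501.12 ÷ 12 = $41.76/mo
New monthly escrow = $671.79 + $41.76 = $713.55

$713.55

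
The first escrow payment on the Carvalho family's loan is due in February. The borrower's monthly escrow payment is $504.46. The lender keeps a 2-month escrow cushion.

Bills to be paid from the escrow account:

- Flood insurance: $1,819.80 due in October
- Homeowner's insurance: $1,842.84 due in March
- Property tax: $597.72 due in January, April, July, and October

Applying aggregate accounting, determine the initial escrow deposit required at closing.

$1,936.10

Cushion = 2 × $504.46 = $1,008.92
Trial balance (start $0, +$504.46 each month, − disbursements):
  Feb: +$504.46 → $504.46
  Mar: +$504.46 − $1,842.84 → -$833.92
  Apr: +$504.46 − $597.72 → -$927.18
  May: +$504.46 → -$422.72
  Jun: +$504.46 → $81.74
  Jul: +$504.46 − $597.72 → -$11.52
  Aug: +$504.46 → $492.94
  Sep: +$504.46 → $997.40
  Oct: +$504.46 − $2,417.52 → -$915.66
  Nov: +$504.46 → -$411.20
  Dec: +$504.46 → $93.26
  Jan: +$504.46 − $597.72 → $0.00
Lowest trial balance = -$927.18 (Apr)
Initial deposit = cushion − low point = $1,008.92 − (-$927.18) = $1,936.10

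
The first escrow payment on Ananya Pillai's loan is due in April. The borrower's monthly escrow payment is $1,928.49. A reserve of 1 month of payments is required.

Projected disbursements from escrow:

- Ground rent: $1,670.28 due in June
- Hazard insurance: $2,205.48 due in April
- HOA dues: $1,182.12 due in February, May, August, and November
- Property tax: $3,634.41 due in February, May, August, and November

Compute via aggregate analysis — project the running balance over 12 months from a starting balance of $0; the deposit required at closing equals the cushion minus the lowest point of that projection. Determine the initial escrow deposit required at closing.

Cushion = 1 × $1,928.49 = $1,928.49
Trial balance (start $0, +$1,928.49 each month, − disbursements):
  Apr: +$1,928.49 − $2,205.48 → -$276.99
  May: +$1,928.49 − $4,816.53 → -$3,165.03
  Jun: +$1,928.49 − $1,670.28 → -$2,906.82
  Jul: +$1,928.49 → -$978.33
  Aug: +$1,928.49 − $4,816.53 → -$3,866.37
  Sep: +$1,928.49 → -$1,937.88
  Oct: +$1,928.49 → -$9.39
  Nov: +$1,928.49 − $4,816.53 → -$2,897.43
  Dec: +$1,928.49 → -$968.94
  Jan: +$1,928.49 → $959.55
  Feb: +$1,928.49 − $4,816.53 → -$1,928.49
  Mar: +$1,928.49 → $0.00
Lowest trial balance = -$3,866.37 (Aug)
Initial deposit = cushion − low point = $1,928.49 − (-$3,866.37) = $5,794.86

$5,794.86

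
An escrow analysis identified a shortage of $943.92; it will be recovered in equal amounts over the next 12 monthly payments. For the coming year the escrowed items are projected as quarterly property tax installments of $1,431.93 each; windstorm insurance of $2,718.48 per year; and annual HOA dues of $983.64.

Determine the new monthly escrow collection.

Property tax = $1,431.93 × 4 = $5,727.72 annually
Windstorm insurance = $2,718.48 annually
HOA dues = $983.64 annually
Total per year = $5,727.72 + $2,718.48 + $983.64 = $9,429.84
Monthly escrow = $9,429.84 ÷ 12 = $785.82
Shortage spread = $943.92 ÷ 12 = $78.66/mo
Adjusted monthly = $785.82 + $78.66 = $864.48

$864.48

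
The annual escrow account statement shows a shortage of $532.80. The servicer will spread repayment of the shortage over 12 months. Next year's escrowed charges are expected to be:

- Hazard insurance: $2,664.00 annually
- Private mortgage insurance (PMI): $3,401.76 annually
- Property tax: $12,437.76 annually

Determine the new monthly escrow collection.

$1,586.36

Hazard insurance: $2,664.00
Private mortgage insurance (PMI): $3,401.76
Property tax: $12,437.76
Total per year = $18,503.52
Per month = $18,503.52 ÷ 12 = $1,541.96
Shortage spread = $532.80 / 12 = $44.40/mo
New monthly escrow = $1,541.96 + $44.40 = $1,586.36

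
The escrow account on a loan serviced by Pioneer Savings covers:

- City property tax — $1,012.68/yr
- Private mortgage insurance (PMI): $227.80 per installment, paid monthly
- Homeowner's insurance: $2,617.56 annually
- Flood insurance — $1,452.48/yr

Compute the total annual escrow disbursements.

City property tax — $1,012.68/yr
Private mortgage insurance (PMI) — $227.80 × 12 = $2,733.60/yr
Homeowner's insurance — $2,617.56/yr
Flood insurance — $1,452.48/yr
Total annual escrow = $1,012.68 + $2,733.60 + $2,617.56 + $1,452.48 = $7,816.32

$7,816.32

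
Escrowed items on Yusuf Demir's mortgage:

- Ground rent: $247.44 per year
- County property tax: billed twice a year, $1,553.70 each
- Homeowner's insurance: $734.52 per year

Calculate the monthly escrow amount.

$340.78

Ground rent: $247.44 per year
County property tax: $1,553.70 × 2 = $3,107.40 per year
Homeowner's insurance: $734.52 per year
Annual escrow total = $247.44 + $3,107.40 + $734.52 = $4,089.36
Monthly = $4,089.36 ÷ 12 = $340.78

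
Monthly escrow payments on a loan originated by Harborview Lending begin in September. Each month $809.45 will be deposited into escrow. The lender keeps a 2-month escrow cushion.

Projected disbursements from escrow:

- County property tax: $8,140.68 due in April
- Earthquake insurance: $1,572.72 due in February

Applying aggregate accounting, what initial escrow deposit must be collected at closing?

$4,856.70

Cushion = 2 × $809.45 = $1,618.90
Trial balance (start $0, +$809.45 each month, − disbursements):
  Sep: +$809.45 → $809.45
  Oct: +$809.45 → $1,618.90
  Nov: +$809.45 → $2,428.35
  Dec: +$809.45 → $3,237.80
  Jan: +$809.45 → $4,047.25
  Feb: +$809.45 − $1,572.72 → $3,283.98
  Mar: +$809.45 → $4,093.43
  Apr: +$809.45 − $8,140.68 → -$3,237.80
  May: +$809.45 → -$2,428.35
  Jun: +$809.45 → -$1,618.90
  Jul: +$809.45 → -$809.45
  Aug: +$809.45 → $0.00
Lowest trial balance = -$3,237.80 (Apr)
Initial deposit = cushion − low point = $1,618.90 − (-$3,237.80) = $4,856.70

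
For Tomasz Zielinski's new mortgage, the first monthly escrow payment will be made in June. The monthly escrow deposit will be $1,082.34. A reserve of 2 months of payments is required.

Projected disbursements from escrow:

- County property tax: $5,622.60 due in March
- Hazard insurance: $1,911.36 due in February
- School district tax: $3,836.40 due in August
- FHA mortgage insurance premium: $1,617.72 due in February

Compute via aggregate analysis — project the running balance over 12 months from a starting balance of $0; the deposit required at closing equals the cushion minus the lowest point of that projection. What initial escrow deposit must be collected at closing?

Cushion = 2 × $1,082.34 = $2,164.68
Trial balance (start $0, +$1,082.34 each month, − disbursements):
  Jun: +$1,082.34 → $1,082.34
  Jul: +$1,082.34 → $2,164.68
  Aug: +$1,082.34 − $3,836.40 → -$589.38
  Sep: +$1,082.34 → $492.96
  Oct: +$1,082.34 → $1,575.30
  Nov: +$1,082.34 → $2,657.64
  Dec: +$1,082.34 → $3,739.98
  Jan: +$1,082.34 → $4,822.32
  Feb: +$1,082.34 − $3,529.08 → $2,375.58
  Mar: +$1,082.34 − $5,622.60 → -$2,164.68
  Apr: +$1,082.34 → -$1,082.34
  May: +$1,082.34 → $0.00
Lowest trial balance = -$2,164.68 (Mar)
Initial deposit = cushion − low point = $2,164.68 − (-$2,164.68) = $4,329.36

$4,329.36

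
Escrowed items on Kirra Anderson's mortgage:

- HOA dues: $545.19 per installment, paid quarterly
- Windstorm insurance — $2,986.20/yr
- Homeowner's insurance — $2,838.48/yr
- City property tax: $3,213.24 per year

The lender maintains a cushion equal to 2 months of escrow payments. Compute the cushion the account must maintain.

HOA dues — $545.19 × 4 = $2,180.76 annually
Windstorm insurance — $2,986.20 annually
Homeowner's insurance — $2,838.48 annually
City property tax — $3,213.24 annually
Total annual escrow = $11,218.68
Monthly escrow = $11,218.68 / 12 = $934.89
Reserve = 2 × $934.89 = $1,869.78

$1,869.78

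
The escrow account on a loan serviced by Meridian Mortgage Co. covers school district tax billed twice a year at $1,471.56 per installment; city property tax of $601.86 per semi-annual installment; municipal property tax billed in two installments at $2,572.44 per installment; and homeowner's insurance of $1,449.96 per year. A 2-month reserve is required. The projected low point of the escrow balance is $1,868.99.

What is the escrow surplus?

School district tax = $1,471.56 × 2 = $2,943.12
City property tax = $601.86 × 2 = $1,203.72
Municipal property tax = $2,572.44 × 2 = $5,144.88
Homeowner's insurance = $1,449.96
Combined annual = $10,741.68
Monthly = $10,741.68 / 12 = $895.14
Cushion = 2 × $895.14 = $1,790.28
Excess over cushion: $1,868.99 − $1,790.28 = $78.71

$78.71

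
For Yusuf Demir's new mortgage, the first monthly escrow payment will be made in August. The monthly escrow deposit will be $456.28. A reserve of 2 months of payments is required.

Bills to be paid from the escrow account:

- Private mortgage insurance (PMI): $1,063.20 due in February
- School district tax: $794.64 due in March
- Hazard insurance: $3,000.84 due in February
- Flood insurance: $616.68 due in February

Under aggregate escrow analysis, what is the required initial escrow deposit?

Cushion = 2 × $456.28 = $912.56
Trial balance (start $0, +$456.28 each month, − disbursements):
  Aug: +$456.28 → $456.28
  Sep: +$456.28 → $912.56
  Oct: +$456.28 → $1,368.84
  Nov: +$456.28 → $1,825.12
  Dec: +$456.28 → $2,281.40
  Jan: +$456.28 → $2,737.68
  Feb: +$456.28 − $4,680.72 → -$1,486.76
  Mar: +$456.28 − $794.64 → -$1,825.12
  Apr: +$456.28 → -$1,368.84
  May: +$456.28 → -$912.56
  Jun: +$456.28 → -$456.28
  Jul: +$456.28 → $0.00
Lowest trial balance = -$1,825.12 (Mar)
Initial deposit = cushion − low point = $912.56 − (-$1,825.12) = $2,737.68

$2,737.68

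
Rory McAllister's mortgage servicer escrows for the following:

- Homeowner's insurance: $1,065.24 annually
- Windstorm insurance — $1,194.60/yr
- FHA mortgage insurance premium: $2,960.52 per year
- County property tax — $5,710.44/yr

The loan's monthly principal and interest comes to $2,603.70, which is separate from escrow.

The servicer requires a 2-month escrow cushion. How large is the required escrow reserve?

Homeowner's insurance: $1,065.24
Windstorm insurance: $1,194.60
FHA mortgage insurance premium: $2,960.52
County property tax: $5,710.44
Annual escrow total = $1,065.24 + $1,194.60 + $2,960.52 + $5,710.44 = $10,930.80
Base monthly escrow = $10,930.80 ÷ 12 = $910.90
Reserve = 2 × $910.90 = $1,821.80

$1,821.80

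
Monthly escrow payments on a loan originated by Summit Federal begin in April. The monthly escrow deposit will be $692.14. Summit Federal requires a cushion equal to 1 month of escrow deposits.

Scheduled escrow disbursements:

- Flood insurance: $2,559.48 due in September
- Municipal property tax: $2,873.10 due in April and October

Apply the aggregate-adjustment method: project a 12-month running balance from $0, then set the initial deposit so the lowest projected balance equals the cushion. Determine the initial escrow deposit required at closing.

Cushion = 1 × $692.14 = $692.14
Trial balance (start $0, +$692.14 each month, − disbursements):
  Apr: +$692.14 − $2,873.10 → -$2,180.96
  May: +$692.14 → -$1,488.82
  Jun: +$692.14 → -$796.68
  Jul: +$692.14 → -$104.54
  Aug: +$692.14 → $587.60
  Sep: +$692.14 − $2,559.48 → -$1,279.74
  Oct: +$692.14 − $2,873.10 → -$3,460.70
  Nov: +$692.14 → -$2,768.56
  Dec: +$692.14 → -$2,076.42
  Jan: +$692.14 → -$1,384.28
  Feb: +$692.14 → -$692.14
  Mar: +$692.14 → $0.00
Lowest trial balance = -$3,460.70 (Oct)
Initial deposit = cushion − low point = $692.14 − (-$3,460.70) = $4,152.84

$4,152.84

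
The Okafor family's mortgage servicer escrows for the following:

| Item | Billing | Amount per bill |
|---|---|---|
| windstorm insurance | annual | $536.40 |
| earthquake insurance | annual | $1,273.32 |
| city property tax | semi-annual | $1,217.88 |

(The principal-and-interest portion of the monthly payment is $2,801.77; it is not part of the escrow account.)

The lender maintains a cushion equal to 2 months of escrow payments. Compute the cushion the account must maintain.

Windstorm insurance = $536.40 per year
Earthquake insurance = $1,273.32 per year
City property tax = $1,217.88 × 2 = $2,435.76 per year
Combined annual = $4,245.48
Monthly = $4,245.48 ÷ 12 = $353.79
Required cushion = 2 × $353.79 = $707.58

$707.58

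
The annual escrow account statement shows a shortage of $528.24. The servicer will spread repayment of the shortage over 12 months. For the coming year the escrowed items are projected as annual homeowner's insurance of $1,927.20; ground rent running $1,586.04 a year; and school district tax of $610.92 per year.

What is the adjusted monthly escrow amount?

$387.70

Homeowner's insurance: $1,927.20/yr
Ground rent: $1,586.04/yr
School district tax: $610.92/yr
Total per year = $1,927.20 + $1,586.04 + $610.92 = $4,124.16
Per month = $4,124.16 ÷ 12 = $343.68
Shortage per month = $528.24 / 12 = $44.02
Adjusted monthly = $343.68 + $44.02 = $387.70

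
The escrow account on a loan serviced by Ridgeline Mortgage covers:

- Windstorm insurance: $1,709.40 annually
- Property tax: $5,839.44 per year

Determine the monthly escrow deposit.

$629.07

Windstorm insurance — $1,709.40 per year
Property tax — $5,839.44 per year
Combined annual = $1,709.40 + $5,839.44 = $7,548.84
Monthly = $7,548.84 / 12 = $629.07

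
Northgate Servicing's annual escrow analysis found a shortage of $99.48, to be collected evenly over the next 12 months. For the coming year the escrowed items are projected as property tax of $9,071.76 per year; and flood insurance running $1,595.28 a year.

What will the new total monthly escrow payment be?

$897.21

Property tax — $9,071.76/yr
Flood insurance — $1,595.28/yr
Combined annual = $9,071.76 + $1,595.28 = $10,667.04
Per month = $10,667.04 ÷ 12 = $888.92
Monthly shortage recovery: $99.48 ÷ 12 = $8.29
New monthly escrow = $888.92 + $8.29 = $897.21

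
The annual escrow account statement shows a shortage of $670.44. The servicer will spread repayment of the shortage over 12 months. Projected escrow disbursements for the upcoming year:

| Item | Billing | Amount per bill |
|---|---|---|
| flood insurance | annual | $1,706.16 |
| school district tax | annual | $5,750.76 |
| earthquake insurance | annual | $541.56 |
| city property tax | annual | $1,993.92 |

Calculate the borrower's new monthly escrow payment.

Flood insurance: $1,706.16
School district tax: $5,750.76
Earthquake insurance: $541.56
City property tax: $1,993.92
Combined annual = $9,992.40
Monthly escrow = $9,992.40 ÷ 12 = $832.70
Shortage spread = $670.44 / 12 = $55.87/mo
New monthly escrow = $832.70 + $55.87 = $888.57

$888.57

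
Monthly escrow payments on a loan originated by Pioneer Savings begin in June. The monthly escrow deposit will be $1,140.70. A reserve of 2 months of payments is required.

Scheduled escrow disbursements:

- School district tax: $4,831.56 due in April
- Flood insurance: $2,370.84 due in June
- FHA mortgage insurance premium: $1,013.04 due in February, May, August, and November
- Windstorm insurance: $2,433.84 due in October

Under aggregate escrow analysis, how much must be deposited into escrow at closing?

$3,511.54

Cushion = 2 × $1,140.70 = $2,281.40
Trial balance (start $0, +$1,140.70 each month, − disbursements):
  Jun: +$1,140.70 − $2,370.84 → -$1,230.14
  Jul: +$1,140.70 → -$89.44
  Aug: +$1,140.70 − $1,013.04 → $38.22
  Sep: +$1,140.70 → $1,178.92
  Oct: +$1,140.70 − $2,433.84 → -$114.22
  Nov: +$1,140.70 − $1,013.04 → $13.44
  Dec: +$1,140.70 → $1,154.14
  Jan: +$1,140.70 → $2,294.84
  Feb: +$1,140.70 − $1,013.04 → $2,422.50
  Mar: +$1,140.70 → $3,563.20
  Apr: +$1,140.70 − $4,831.56 → -$127.66
  May: +$1,140.70 − $1,013.04 → $0.00
Lowest trial balance = -$1,230.14 (Jun)
Initial deposit = cushion − low point = $2,281.40 − (-$1,230.14) = $3,511.54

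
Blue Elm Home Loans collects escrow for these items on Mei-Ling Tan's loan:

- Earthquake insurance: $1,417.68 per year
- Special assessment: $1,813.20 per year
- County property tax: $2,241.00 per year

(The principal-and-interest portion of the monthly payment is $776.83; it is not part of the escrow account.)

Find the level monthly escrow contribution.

$455.99

Earthquake insurance — $1,417.68/yr
Special assessment — $1,813.20/yr
County property tax — $2,241.00/yr
Combined annual = $5,471.88
Monthly escrow = $5,471.88 ÷ 12 = $455.99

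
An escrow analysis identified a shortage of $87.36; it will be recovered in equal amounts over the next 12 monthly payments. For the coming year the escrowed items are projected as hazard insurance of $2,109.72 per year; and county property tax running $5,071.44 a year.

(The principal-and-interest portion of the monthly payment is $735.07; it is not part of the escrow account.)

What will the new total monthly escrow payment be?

$605.71

Hazard insurance: $2,109.72/yr
County property tax: $5,071.44/yr
Combined annual = $2,109.72 + $5,071.44 = $7,181.16
Per month = $7,181.16 ÷ 12 = $598.43
Monthly shortage recovery: $87.36 / 12 = $7.28
New monthly escrow = $598.43 + $7.28 = $605.71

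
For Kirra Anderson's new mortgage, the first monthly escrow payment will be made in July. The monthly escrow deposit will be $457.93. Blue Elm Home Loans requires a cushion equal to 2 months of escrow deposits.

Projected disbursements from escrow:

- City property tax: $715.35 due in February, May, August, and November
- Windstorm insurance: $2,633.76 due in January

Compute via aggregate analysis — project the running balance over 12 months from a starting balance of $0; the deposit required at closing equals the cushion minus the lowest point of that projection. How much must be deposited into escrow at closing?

Cushion = 2 × $457.93 = $915.86
Trial balance (start $0, +$457.93 each month, − disbursements):
  Jul: +$457.93 → $457.93
  Aug: +$457.93 − $715.35 → $200.51
  Sep: +$457.93 → $658.44
  Oct: +$457.93 → $1,116.37
  Nov: +$457.93 − $715.35 → $858.95
  Dec: +$457.93 → $1,316.88
  Jan: +$457.93 − $2,633.76 → -$858.95
  Feb: +$457.93 − $715.35 → -$1,116.37
  Mar: +$457.93 → -$658.44
  Apr: +$457.93 → -$200.51
  May: +$457.93 − $715.35 → -$457.93
  Jun: +$457.93 → $0.00
Lowest trial balance = -$1,116.37 (Feb)
Initial deposit = cushion − low point = $915.86 − (-$1,116.37) = $2,032.23

$2,032.23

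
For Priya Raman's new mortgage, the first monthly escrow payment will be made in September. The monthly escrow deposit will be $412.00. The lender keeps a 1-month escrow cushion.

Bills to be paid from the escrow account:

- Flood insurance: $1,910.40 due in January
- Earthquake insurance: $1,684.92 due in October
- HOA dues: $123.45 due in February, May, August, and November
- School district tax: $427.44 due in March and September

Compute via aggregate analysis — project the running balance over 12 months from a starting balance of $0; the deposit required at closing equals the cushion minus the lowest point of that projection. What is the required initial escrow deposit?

$2,498.21

Cushion = 1 × $412.00 = $412.00
Trial balance (start $0, +$412.00 each month, − disbursements):
  Sep: +$412.00 − $427.44 → -$15.44
  Oct: +$412.00 − $1,684.92 → -$1,288.36
  Nov: +$412.00 − $123.45 → -$999.81
  Dec: +$412.00 → -$587.81
  Jan: +$412.00 − $1,910.40 → -$2,086.21
  Feb: +$412.00 − $123.45 → -$1,797.66
  Mar: +$412.00 − $427.44 → -$1,813.10
  Apr: +$412.00 → -$1,401.10
  May: +$412.00 − $123.45 → -$1,112.55
  Jun: +$412.00 → -$700.55
  Jul: +$412.00 → -$288.55
  Aug: +$412.00 − $123.45 → $0.00
Lowest trial balance = -$2,086.21 (Jan)
Initial deposit = cushion − low point = $412.00 − (-$2,086.21) = $2,498.21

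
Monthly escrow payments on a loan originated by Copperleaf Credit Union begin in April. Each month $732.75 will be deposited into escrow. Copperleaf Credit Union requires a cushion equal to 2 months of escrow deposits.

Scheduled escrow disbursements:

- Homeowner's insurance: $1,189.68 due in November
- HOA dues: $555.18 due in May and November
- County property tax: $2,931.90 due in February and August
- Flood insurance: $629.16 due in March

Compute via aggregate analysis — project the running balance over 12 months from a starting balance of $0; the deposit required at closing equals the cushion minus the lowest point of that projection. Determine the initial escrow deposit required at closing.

$1,569.09

Cushion = 2 × $732.75 = $1,465.50
Trial balance (start $0, +$732.75 each month, − disbursements):
  Apr: +$732.75 → $732.75
  May: +$732.75 − $555.18 → $910.32
  Jun: +$732.75 → $1,643.07
  Jul: +$732.75 → $2,375.82
  Aug: +$732.75 − $2,931.90 → $176.67
  Sep: +$732.75 → $909.42
  Oct: +$732.75 → $1,642.17
  Nov: +$732.75 − $1,744.86 → $630.06
  Dec: +$732.75 → $1,362.81
  Jan: +$732.75 → $2,095.56
  Feb: +$732.75 − $2,931.90 → -$103.59
  Mar: +$732.75 − $629.16 → $0.00
Lowest trial balance = -$103.59 (Feb)
Initial deposit = cushion − low point = $1,465.50 − (-$103.59) = $1,569.09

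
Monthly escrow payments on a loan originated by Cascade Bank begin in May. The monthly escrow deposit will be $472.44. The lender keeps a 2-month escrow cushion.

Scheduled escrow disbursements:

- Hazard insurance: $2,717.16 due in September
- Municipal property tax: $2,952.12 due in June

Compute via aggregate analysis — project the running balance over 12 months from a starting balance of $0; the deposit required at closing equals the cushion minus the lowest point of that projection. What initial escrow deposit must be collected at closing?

$4,251.96

Cushion = 2 × $472.44 = $944.88
Trial balance (start $0, +$472.44 each month, − disbursements):
  May: +$472.44 → $472.44
  Jun: +$472.44 − $2,952.12 → -$2,007.24
  Jul: +$472.44 → -$1,534.80
  Aug: +$472.44 → -$1,062.36
  Sep: +$472.44 − $2,717.16 → -$3,307.08
  Oct: +$472.44 → -$2,834.64
  Nov: +$472.44 → -$2,362.20
  Dec: +$472.44 → -$1,889.76
  Jan: +$472.44 → -$1,417.32
  Feb: +$472.44 → -$944.88
  Mar: +$472.44 → -$472.44
  Apr: +$472.44 → $0.00
Lowest trial balance = -$3,307.08 (Sep)
Initial deposit = cushion − low point = $944.88 − (-$3,307.08) = $4,251.96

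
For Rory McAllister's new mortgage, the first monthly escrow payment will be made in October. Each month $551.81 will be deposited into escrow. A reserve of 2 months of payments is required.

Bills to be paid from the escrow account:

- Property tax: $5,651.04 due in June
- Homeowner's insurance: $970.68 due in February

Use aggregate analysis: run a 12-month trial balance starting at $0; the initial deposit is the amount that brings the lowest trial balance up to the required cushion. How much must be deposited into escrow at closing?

Cushion = 2 × $551.81 = $1,103.62
Trial balance (start $0, +$551.81 each month, − disbursements):
  Oct: +$551.81 → $551.81
  Nov: +$551.81 → $1,103.62
  Dec: +$551.81 → $1,655.43
  Jan: +$551.81 → $2,207.24
  Feb: +$551.81 − $970.68 → $1,788.37
  Mar: +$551.81 → $2,340.18
  Apr: +$551.81 → $2,891.99
  May: +$551.81 → $3,443.80
  Jun: +$551.81 − $5,651.04 → -$1,655.43
  Jul: +$551.81 → -$1,103.62
  Aug: +$551.81 → -$551.81
  Sep: +$551.81 → $0.00
Lowest trial balance = -$1,655.43 (Jun)
Initial deposit = cushion − low point = $1,103.62 − (-$1,655.43) = $2,759.05

$2,759.05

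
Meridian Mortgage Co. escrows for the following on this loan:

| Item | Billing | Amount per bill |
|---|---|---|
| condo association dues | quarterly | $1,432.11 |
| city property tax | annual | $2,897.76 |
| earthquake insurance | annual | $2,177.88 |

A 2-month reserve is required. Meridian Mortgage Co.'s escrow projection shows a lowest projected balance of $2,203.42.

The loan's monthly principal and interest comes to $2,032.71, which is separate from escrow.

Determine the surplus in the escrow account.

Condo association dues = $1,432.11 × 4 = $5,728.44/yr
City property tax = $2,897.76/yr
Earthquake insurance = $2,177.88/yr
Yearly total = $10,804.08
Monthly = $10,804.08 / 12 = $900.34
Required cushion = 2 × $900.34 = $1,800.68
Excess over cushion: $2,203.42 − $1,800.68 = $402.74

$402.74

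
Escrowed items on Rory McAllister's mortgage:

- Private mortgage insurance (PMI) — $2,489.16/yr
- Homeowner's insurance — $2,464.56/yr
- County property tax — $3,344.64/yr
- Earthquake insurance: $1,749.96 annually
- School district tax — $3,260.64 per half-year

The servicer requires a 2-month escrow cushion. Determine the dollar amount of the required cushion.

$2,761.60

Private mortgage insurance (PMI) — $2,489.16
Homeowner's insurance — $2,464.56
County property tax — $3,344.64
Earthquake insurance — $1,749.96
School district tax — $3,260.64 × 2 = $6,521.28
Combined annual = $2,489.16 + $2,464.56 + $3,344.64 + $1,749.96 + $6,521.28 = $16,569.60
Per month = $16,569.60 ÷ 12 = $1,380.80
Required cushion = 2 × $1,380.80 = $2,761.60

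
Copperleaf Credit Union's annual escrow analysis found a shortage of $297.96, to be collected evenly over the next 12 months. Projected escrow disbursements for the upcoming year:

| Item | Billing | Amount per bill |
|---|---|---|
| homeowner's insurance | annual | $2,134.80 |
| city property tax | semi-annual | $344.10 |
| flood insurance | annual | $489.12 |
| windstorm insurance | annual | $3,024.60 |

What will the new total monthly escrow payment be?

Homeowner's insurance = $2,134.80
City property tax = $344.10 × 2 = $688.20
Flood insurance = $489.12
Windstorm insurance = $3,024.60
Total per year = $6,336.72
Base monthly escrow = $6,336.72 / 12 = $528.06
Monthly shortage recovery: $297.96 / 12 = $24.83
New monthly escrow = $528.06 + $24.83 = $552.89

$552.89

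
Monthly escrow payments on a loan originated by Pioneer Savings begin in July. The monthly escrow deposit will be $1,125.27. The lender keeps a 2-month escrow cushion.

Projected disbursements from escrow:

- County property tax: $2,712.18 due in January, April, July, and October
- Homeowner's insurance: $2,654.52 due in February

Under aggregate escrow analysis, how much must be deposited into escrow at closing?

Cushion = 2 × $1,125.27 = $2,250.54
Trial balance (start $0, +$1,125.27 each month, − disbursements):
  Jul: +$1,125.27 − $2,712.18 → -$1,586.91
  Aug: +$1,125.27 → -$461.64
  Sep: +$1,125.27 → $663.63
  Oct: +$1,125.27 − $2,712.18 → -$923.28
  Nov: +$1,125.27 → $201.99
  Dec: +$1,125.27 → $1,327.26
  Jan: +$1,125.27 − $2,712.18 → -$259.65
  Feb: +$1,125.27 − $2,654.52 → -$1,788.90
  Mar: +$1,125.27 → -$663.63
  Apr: +$1,125.27 − $2,712.18 → -$2,250.54
  May: +$1,125.27 → -$1,125.27
  Jun: +$1,125.27 → $0.00
Lowest trial balance = -$2,250.54 (Apr)
Initial deposit = cushion − low point = $2,250.54 − (-$2,250.54) = $4,501.08

$4,501.08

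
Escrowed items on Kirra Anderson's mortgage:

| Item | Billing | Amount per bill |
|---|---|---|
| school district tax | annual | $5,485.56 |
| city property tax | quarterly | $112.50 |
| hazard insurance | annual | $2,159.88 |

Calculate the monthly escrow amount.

School district tax = $5,485.56
City property tax = $112.50 × 4 = $450.00
Hazard insurance = $2,159.88
Annual escrow total = $8,095.44
Monthly escrow = $8,095.44 / 12 = $674.62

$674.62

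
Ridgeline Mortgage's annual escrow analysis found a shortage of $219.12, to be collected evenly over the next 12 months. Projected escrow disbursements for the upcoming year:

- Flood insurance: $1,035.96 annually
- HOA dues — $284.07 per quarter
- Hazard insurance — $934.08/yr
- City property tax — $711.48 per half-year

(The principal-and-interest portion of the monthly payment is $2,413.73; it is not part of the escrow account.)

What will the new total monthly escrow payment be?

$395.70

Flood insurance = $1,035.96 per year
HOA dues = $284.07 × 4 = $1,136.28 per year
Hazard insurance = $934.08 per year
City property tax = $711.48 × 2 = $1,422.96 per year
Yearly total = $1,035.96 + $1,136.28 + $934.08 + $1,422.96 = $4,529.28
Monthly escrow = $4,529.28 / 12 = $377.44
Shortage per month = $219.12 ÷ 12 = $18.26
New monthly escrow = $377.44 + $18.26 = $395.70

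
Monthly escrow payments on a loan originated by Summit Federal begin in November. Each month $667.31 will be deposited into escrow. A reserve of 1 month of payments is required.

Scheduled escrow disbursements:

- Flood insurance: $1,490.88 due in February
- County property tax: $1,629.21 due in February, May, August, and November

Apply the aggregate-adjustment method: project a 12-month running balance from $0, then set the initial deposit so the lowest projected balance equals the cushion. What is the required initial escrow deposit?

Cushion = 1 × $667.31 = $667.31
Trial balance (start $0, +$667.31 each month, − disbursements):
  Nov: +$667.31 − $1,629.21 → -$961.90
  Dec: +$667.31 → -$294.59
  Jan: +$667.31 → $372.72
  Feb: +$667.31 − $3,120.09 → -$2,080.06
  Mar: +$667.31 → -$1,412.75
  Apr: +$667.31 → -$745.44
  May: +$667.31 − $1,629.21 → -$1,707.34
  Jun: +$667.31 → -$1,040.03
  Jul: +$667.31 → -$372.72
  Aug: +$667.31 − $1,629.21 → -$1,334.62
  Sep: +$667.31 → -$667.31
  Oct: +$667.31 → $0.00
Lowest trial balance = -$2,080.06 (Feb)
Initial deposit = cushion − low point = $667.31 − (-$2,080.06) = $2,747.37

$2,747.37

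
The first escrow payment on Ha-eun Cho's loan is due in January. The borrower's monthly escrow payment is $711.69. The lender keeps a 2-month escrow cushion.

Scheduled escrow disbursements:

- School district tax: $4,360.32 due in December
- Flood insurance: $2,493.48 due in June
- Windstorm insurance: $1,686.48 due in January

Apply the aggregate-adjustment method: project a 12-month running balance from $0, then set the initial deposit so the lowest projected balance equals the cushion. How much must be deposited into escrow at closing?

Cushion = 2 × $711.69 = $1,423.38
Trial balance (start $0, +$711.69 each month, − disbursements):
  Jan: +$711.69 − $1,686.48 → -$974.79
  Feb: +$711.69 → -$263.10
  Mar: +$711.69 → $448.59
  Apr: +$711.69 → $1,160.28
  May: +$711.69 → $1,871.97
  Jun: +$711.69 − $2,493.48 → $90.18
  Jul: +$711.69 → $801.87
  Aug: +$711.69 → $1,513.56
  Sep: +$711.69 → $2,225.25
  Oct: +$711.69 → $2,936.94
  Nov: +$711.69 → $3,648.63
  Dec: +$711.69 − $4,360.32 → $0.00
Lowest trial balance = -$974.79 (Jan)
Initial deposit = cushion − low point = $1,423.38 − (-$974.79) = $2,398.17

$2,398.17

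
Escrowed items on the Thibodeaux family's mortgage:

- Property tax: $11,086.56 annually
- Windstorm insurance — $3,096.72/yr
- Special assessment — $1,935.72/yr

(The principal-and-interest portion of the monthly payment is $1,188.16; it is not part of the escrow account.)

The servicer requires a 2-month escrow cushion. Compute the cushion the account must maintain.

Property tax = $11,086.56/yr
Windstorm insurance = $3,096.72/yr
Special assessment = $1,935.72/yr
Total annual escrow = $11,086.56 + $3,096.72 + $1,935.72 = $16,119.00
Monthly escrow = $16,119.00 ÷ 12 = $1,343.25
Required cushion = 2 × $1,343.25 = $2,686.50

$2,686.50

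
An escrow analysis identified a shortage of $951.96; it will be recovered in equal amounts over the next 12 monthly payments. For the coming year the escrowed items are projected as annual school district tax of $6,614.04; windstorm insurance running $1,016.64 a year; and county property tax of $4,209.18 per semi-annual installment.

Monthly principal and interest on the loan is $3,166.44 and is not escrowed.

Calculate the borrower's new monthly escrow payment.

$1,416.75

School district tax: $6,614.04
Windstorm insurance: $1,016.64
County property tax: $4,209.18 × 2 = $8,418.36
Combined annual = $16,049.04
Monthly escrow = $16,049.04 ÷ 12 = $1,337.42
Monthly shortage recovery: $951.96 ÷ 12 = $79.33
Adjusted monthly = $1,337.42 + $79.33 = $1,416.75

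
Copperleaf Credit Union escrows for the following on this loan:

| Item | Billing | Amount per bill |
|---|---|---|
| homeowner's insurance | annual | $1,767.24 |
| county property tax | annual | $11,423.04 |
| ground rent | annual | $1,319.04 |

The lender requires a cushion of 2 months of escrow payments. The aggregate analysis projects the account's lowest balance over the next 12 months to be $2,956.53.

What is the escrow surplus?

$538.31

Homeowner's insurance = $1,767.24 per year
County property tax = $11,423.04 per year
Ground rent = $1,319.04 per year
Yearly total = $1,767.24 + $11,423.04 + $1,319.04 = $14,509.32
Monthly escrow = $14,509.32 / 12 = $1,209.11
Cushion = 2 × $1,209.11 = $2,418.22
Excess over cushion: $2,956.53 − $2,418.22 = $538.31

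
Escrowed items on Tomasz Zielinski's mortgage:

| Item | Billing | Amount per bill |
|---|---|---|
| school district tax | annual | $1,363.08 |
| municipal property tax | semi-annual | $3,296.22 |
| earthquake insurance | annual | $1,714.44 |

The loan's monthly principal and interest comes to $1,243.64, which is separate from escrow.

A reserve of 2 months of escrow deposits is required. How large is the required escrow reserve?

$1,611.66

School district tax — $1,363.08 annually
Municipal property tax — $3,296.22 × 2 = $6,592.44 annually
Earthquake insurance — $1,714.44 annually
Annual escrow total = $1,363.08 + $6,592.44 + $1,714.44 = $9,669.96
Base monthly escrow = $9,669.96 / 12 = $805.83
Cushion = 2 × $805.83 = $1,611.66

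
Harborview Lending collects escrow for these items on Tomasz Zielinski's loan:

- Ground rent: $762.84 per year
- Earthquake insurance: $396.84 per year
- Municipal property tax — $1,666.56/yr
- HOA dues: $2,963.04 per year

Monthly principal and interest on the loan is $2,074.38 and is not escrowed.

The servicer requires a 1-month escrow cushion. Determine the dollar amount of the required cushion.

$482.44

Ground rent: $762.84
Earthquake insurance: $396.84
Municipal property tax: $1,666.56
HOA dues: $2,963.04
Combined annual = $762.84 + $396.84 + $1,666.56 + $2,963.04 = $5,789.28
Monthly = $5,789.28 ÷ 12 = $482.44
Cushion = 1 × $482.44 = $482.44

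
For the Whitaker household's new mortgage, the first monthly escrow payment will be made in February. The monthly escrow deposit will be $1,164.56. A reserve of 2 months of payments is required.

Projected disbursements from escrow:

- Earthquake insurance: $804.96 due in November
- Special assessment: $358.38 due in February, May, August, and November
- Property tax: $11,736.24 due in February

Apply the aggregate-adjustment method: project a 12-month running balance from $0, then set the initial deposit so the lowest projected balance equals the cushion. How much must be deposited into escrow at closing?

$13,259.18

Cushion = 2 × $1,164.56 = $2,329.12
Trial balance (start $0, +$1,164.56 each month, − disbursements):
  Feb: +$1,164.56 − $12,094.62 → -$10,930.06
  Mar: +$1,164.56 → -$9,765.50
  Apr: +$1,164.56 → -$8,600.94
  May: +$1,164.56 − $358.38 → -$7,794.76
  Jun: +$1,164.56 → -$6,630.20
  Jul: +$1,164.56 → -$5,465.64
  Aug: +$1,164.56 − $358.38 → -$4,659.46
  Sep: +$1,164.56 → -$3,494.90
  Oct: +$1,164.56 → -$2,330.34
  Nov: +$1,164.56 − $1,163.34 → -$2,329.12
  Dec: +$1,164.56 → -$1,164.56
  Jan: +$1,164.56 → $0.00
Lowest trial balance = -$10,930.06 (Feb)
Initial deposit = cushion − low point = $2,329.12 − (-$10,930.06) = $13,259.18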